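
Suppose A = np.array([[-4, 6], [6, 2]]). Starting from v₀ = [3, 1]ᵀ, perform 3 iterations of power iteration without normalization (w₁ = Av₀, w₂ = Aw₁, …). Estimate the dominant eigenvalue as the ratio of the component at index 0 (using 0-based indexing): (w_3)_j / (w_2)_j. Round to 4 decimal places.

-3.8333

w1 = Av₀ = ((-4)·3 + 6·1; 6·3 + 2·1) = (-6, 20)
w2 = Aw1 = ((-4)·(-6) + 6·20; 6·(-6) + 2·20) = (144, 4)
w3 = Aw2 = (-552, 872)
Ratio at component: -552 / 144 = -3.8333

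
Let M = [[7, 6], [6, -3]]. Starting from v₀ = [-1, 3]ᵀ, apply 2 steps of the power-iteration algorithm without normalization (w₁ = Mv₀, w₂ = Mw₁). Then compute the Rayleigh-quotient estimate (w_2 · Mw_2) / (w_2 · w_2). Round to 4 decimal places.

w1 = Mv₀ = (11, -15)
w2 = Mw1 = (-13, 111)
Mw2 = (575, -411)
w2·Mw2 = (-13)·575 + 111·(-411) = -53096; w2·w2 = (-13)·(-13) + 111·111 = 12490
λ ≈ -53096/12490 = -4.2511

λ ≈ -4.2511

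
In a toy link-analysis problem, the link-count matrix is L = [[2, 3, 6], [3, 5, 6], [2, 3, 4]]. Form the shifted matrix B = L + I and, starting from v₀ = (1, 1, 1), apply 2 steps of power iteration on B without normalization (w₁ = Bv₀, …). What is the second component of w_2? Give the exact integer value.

186

B = L + I has rows (3, 3, 6); (3, 6, 6); (2, 3, 5)
w1 = Bv₀ = (3·1 + 3·1 + 6·1; 3·1 + 6·1 + 6·1; 2·1 + 3·1 + 5·1) = (12, 15, 10)
w2 = Bw1 = (3·12 + 3·15 + 6·10; 3·12 + 6·15 + 6·10; 2·12 + 3·15 + 5·10) = (141, 186, 119)
Requested component of w2: 186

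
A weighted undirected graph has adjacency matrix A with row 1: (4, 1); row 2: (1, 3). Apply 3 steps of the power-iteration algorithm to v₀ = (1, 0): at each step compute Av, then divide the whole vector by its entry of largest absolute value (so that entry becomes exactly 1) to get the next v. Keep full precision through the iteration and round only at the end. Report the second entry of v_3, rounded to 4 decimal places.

Av0 = (4.00000, 1.00000); divide by 4.00000 → v1 = (1.00000, 0.25000)
Av1 = (4.25000, 1.75000); divide by 4.25000 → v2 = (1.00000, 0.41176)
Av2 = (4.41176, 2.23529); divide by 4.41176 → v3 = (1.00000, 0.50667)
Requested entry of v3: 38/75 = 0.5067

0.5067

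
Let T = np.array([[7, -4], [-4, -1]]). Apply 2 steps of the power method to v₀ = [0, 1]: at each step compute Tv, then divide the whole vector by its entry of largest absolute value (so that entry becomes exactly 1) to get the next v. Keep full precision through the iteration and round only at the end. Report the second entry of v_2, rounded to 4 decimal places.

Tv0 = (-4.00000, -1.00000); divide by -4.00000 → v1 = (1.00000, 0.25000)
Tv1 = (6.00000, -4.25000); divide by 6.00000 → v2 = (1.00000, -0.70833)
Requested entry of v2: 17/-24 = -0.7083

-0.7083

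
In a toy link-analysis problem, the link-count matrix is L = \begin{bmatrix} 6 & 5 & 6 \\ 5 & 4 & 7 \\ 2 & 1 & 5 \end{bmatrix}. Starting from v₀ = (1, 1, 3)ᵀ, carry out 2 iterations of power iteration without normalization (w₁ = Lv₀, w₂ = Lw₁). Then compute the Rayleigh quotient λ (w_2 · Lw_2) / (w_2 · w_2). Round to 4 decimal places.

λ ≈ 12.7988

w1 = Lv₀ = (29, 30, 18)
w2 = Lw1 = (432, 391, 178)
Lw2 = (5615, 4970, 2145)
w2·Lw2 = 432·5615 + 391·4970 + 178·2145 = 4750760; w2·w2 = 432·432 + 391·391 + 178·178 = 371189
λ ≈ 4750760/371189 = 12.7988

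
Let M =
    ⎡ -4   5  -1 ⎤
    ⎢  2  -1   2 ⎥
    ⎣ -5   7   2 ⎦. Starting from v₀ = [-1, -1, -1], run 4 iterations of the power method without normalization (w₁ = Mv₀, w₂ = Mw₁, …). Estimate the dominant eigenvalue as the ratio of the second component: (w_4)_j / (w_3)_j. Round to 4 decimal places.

λ ≈ -1.2667

w1 = Mv₀ = ((-4)·(-1) + 5·(-1) + (-1)·(-1); 2·(-1) + (-1)·(-1) + 2·(-1); (-5)·(-1) + 7·(-1) + 2·(-1)) = (0, -3, -4)
w2 = Mw1 = ((-4)·0 + 5·(-3) + (-1)·(-4); 2·0 + (-1)·(-3) + 2·(-4); (-5)·0 + 7·(-3) + 2·(-4)) = (-11, -5, -29)
w3 = Mw2 = (48, -75, -38)
w4 = Mw3 = (-529, 95, -841)
Ratio at component: 95 / -75 = -1.2667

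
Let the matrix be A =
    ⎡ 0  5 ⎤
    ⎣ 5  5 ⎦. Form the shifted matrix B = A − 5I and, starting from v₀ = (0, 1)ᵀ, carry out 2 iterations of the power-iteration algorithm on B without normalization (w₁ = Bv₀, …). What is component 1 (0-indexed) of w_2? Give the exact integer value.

25

B = A − 5I has rows (-5, 5); (5, 0)
w1 = Bv₀ = ((-5)·0 + 5·1; 5·0 + 0·1) = (5, 0)
w2 = Bw1 = ((-5)·5 + 5·0; 5·5 + 0·0) = (-25, 25)
Requested component of w2: 25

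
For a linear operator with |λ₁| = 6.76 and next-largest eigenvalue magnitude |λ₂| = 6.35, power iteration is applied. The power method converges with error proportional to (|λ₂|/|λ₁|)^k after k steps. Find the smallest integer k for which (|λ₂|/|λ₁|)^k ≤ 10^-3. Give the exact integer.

|λ₂/λ₁| = 6.35/6.76 = 0.93935
Need k ≥ ln(10^-3) / ln(0.93935) = -6.9078 / -0.0626 ≈ 110.404
Smallest integer k satisfying the bound: 111

111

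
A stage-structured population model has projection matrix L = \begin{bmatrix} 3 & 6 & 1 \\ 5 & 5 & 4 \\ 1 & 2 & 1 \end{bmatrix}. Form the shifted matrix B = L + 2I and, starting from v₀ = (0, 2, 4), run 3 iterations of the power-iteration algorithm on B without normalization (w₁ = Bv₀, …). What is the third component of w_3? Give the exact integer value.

1356

B = L + 2I has rows (5, 6, 1); (5, 7, 4); (1, 2, 3)
w1 = Bv₀ = (5·0 + 6·2 + 1·4; 5·0 + 7·2 + 4·4; 1·0 + 2·2 + 3·4) = (16, 30, 16)
w2 = Bw1 = (5·16 + 6·30 + 1·16; 5·16 + 7·30 + 4·16; 1·16 + 2·30 + 3·16) = (276, 354, 124)
w3 = Bw2 = (3628, 4354, 1356)
Requested component of w3: 1356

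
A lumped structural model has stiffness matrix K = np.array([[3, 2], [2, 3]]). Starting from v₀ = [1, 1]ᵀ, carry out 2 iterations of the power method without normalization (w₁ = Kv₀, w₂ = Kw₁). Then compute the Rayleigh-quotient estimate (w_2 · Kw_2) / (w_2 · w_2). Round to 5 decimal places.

w1 = Kv₀ = (5, 5)
w2 = Kw1 = (25, 25)
Kw2 = (125, 125)
w2·Kw2 = 25·125 + 25·125 = 6250; w2·w2 = 25·25 + 25·25 = 1250
λ ≈ 6250/1250 = 5.00000

5.00000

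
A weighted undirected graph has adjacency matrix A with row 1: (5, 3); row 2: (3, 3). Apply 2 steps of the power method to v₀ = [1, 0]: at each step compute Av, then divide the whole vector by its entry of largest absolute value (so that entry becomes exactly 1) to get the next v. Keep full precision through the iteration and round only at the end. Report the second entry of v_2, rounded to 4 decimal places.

Av0 = (5.00000, 3.00000); divide by 5.00000 → v1 = (1.00000, 0.60000)
Av1 = (6.80000, 4.80000); divide by 6.80000 → v2 = (1.00000, 0.70588)
Requested entry of v2: 24/34 = 0.7059

0.7059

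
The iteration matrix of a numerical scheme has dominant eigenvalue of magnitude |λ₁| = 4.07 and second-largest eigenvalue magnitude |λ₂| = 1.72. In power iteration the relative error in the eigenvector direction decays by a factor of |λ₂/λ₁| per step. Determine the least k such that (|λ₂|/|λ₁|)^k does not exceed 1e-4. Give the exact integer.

11

|λ₂/λ₁| = 1.72/4.07 = 0.42260
Need k ≥ ln(1e-4) / ln(0.42260) = -9.2103 / -0.8613 ≈ 10.693
Smallest integer k satisfying the bound: 11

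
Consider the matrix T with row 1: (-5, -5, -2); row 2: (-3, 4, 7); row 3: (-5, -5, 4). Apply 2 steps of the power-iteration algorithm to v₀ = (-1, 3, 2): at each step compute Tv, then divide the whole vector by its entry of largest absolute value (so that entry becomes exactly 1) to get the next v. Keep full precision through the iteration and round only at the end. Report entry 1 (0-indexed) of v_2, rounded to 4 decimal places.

Tv0 = (-14.00000, 29.00000, -2.00000); divide by 29.00000 → v1 = (-0.48276, 1.00000, -0.06897)
Tv1 = (-2.44828, 4.96552, -2.86207); divide by 4.96552 → v2 = (-0.49306, 1.00000, -0.57639)
Requested entry of v2: 144/144 = 1.0000

1.0000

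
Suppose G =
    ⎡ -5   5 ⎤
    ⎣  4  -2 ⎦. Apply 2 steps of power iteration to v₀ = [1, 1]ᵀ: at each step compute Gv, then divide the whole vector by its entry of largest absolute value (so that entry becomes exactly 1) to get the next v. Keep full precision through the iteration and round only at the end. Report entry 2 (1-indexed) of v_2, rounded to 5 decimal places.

-0.40000

Gv0 = (0.000000, 2.000000); divide by 2.000000 → v1 = (0.000000, 1.000000)
Gv1 = (5.000000, -2.000000); divide by 5.000000 → v2 = (1.000000, -0.400000)
Requested entry of v2: -4/10 = -0.40000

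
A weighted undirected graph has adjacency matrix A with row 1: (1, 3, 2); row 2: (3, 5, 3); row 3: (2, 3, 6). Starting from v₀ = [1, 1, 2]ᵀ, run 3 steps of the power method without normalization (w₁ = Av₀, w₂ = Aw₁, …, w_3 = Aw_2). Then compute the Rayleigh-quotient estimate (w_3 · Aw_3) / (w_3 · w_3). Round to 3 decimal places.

w1 = Av₀ = (1·1 + 3·1 + 2·2; 3·1 + 5·1 + 3·2; 2·1 + 3·1 + 6·2) = (8, 14, 17)
w2 = Aw1 = (1·8 + 3·14 + 2·17; 3·8 + 5·14 + 3·17; 2·8 + 3·14 + 6·17) = (84, 145, 160)
w3 = Aw2 = (839, 1457, 1563)
Aw3 = (8336, 14491, 15427)
w3·Aw3 = 839·8336 + 1457·14491 + 1563·15427 = 52219692; w3·w3 = 839·839 + 1457·1457 + 1563·1563 = 5269739
λ ≈ 52219692/5269739 = 9.909

λ ≈ 9.909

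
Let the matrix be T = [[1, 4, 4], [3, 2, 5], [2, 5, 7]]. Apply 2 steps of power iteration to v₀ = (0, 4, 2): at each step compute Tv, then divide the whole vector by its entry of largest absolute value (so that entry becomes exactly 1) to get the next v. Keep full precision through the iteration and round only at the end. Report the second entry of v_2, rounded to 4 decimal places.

0.7394

Tv0 = (24.00000, 18.00000, 34.00000); divide by 34.00000 → v1 = (0.70588, 0.52941, 1.00000)
Tv1 = (6.82353, 8.17647, 11.05882); divide by 11.05882 → v2 = (0.61702, 0.73936, 1.00000)
Requested entry of v2: 278/376 = 0.7394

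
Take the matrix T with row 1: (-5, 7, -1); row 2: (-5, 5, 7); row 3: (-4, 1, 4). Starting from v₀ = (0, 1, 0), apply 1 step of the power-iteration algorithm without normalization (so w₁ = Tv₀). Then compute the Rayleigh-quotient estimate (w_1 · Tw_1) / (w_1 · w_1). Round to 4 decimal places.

-0.5467

w1 = Tv₀ = ((-5)·0 + 7·1 + (-1)·0; (-5)·0 + 5·1 + 7·0; (-4)·0 + 1·1 + 4·0) = (7, 5, 1)
Tw1 = (-1, -3, -19)
w1·Tw1 = 7·(-1) + 5·(-3) + 1·(-19) = -41; w1·w1 = 7·7 + 5·5 + 1·1 = 75
λ ≈ -41/75 = -0.5467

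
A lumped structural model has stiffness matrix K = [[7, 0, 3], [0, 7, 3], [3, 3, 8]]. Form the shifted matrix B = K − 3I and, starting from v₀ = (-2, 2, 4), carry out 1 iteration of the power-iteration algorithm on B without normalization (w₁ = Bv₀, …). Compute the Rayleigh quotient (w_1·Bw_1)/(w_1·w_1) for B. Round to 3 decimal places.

B = K − 3I has rows (4, 0, 3); (0, 4, 3); (3, 3, 5)
w1 = Bv₀ = (4·(-2) + 0·2 + 3·4; 0·(-2) + 4·2 + 3·4; 3·(-2) + 3·2 + 5·4) = (4, 20, 20)
Bw1 = (76, 140, 172)
w1·Bw1 = 6544; w1·w1 = 816; μ ≈ 6544/816 = 8.020

8.020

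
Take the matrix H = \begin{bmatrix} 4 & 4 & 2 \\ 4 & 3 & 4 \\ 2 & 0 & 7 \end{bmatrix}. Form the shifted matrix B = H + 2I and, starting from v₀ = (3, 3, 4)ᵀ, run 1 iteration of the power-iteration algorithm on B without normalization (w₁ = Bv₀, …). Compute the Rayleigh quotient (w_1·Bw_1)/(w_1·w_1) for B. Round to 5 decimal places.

μ ≈ 11.95669

B = H + 2I has rows (6, 4, 2); (4, 5, 4); (2, 0, 9)
w1 = Bv₀ = (38, 43, 42)
Bw1 = (484, 535, 454)
w1·Bw1 = 60465; w1·w1 = 5057; μ ≈ 60465/5057 = 11.95669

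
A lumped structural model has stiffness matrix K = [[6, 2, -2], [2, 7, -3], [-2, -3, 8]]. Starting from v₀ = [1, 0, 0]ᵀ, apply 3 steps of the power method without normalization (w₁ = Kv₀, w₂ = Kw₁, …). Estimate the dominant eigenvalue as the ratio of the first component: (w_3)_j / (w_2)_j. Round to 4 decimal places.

λ ≈ 9.0000

w1 = Kv₀ = (6, 2, -2)
w2 = Kw1 = (44, 32, -34)
w3 = Kw2 = (396, 414, -456)
Ratio at component: 396 / 44 = 9.0000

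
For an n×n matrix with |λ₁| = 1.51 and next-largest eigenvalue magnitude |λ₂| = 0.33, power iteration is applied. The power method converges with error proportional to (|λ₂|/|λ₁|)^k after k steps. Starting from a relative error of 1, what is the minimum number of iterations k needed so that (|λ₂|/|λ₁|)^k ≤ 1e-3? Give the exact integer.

5

|λ₂/λ₁| = 0.33/1.51 = 0.21854
Need k ≥ ln(1e-3) / ln(0.21854) = -6.9078 / -1.5208 ≈ 4.542
Smallest integer k satisfying the bound: 5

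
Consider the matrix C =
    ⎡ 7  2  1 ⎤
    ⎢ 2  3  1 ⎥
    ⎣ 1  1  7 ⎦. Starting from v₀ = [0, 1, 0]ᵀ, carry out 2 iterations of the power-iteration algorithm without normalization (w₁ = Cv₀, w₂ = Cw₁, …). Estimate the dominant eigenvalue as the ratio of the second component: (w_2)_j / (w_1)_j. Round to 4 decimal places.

4.6667

w1 = Cv₀ = (7·0 + 2·1 + 1·0; 2·0 + 3·1 + 1·0; 1·0 + 1·1 + 7·0) = (2, 3, 1)
w2 = Cw1 = (7·2 + 2·3 + 1·1; 2·2 + 3·3 + 1·1; 1·2 + 1·3 + 7·1) = (21, 14, 12)
Ratio at component: 14 / 3 = 4.6667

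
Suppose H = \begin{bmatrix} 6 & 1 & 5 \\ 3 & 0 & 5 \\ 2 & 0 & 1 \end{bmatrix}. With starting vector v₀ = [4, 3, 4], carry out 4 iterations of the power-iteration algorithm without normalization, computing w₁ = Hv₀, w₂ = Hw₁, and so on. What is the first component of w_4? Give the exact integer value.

w1 = Hv₀ = (47, 32, 12)
w2 = Hw1 = (374, 201, 106)
w3 = Hw2 = (2975, 1652, 854)
w4 = Hw3 = (23772, 13195, 6804)
The requested component of w4 is 23772.

23772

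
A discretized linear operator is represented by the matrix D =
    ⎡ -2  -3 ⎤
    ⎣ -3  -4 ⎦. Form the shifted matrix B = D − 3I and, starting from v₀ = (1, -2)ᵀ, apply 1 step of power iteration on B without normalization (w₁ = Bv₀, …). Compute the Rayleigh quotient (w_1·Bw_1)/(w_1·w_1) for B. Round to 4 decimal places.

B = D − 3I has rows (-5, -3); (-3, -7)
w1 = Bv₀ = ((-5)·1 + (-3)·(-2); (-3)·1 + (-7)·(-2)) = (1, 11)
Bw1 = (-38, -80)
w1·Bw1 = -918; w1·w1 = 122; μ ≈ -918/122 = -7.5246

μ ≈ -7.5246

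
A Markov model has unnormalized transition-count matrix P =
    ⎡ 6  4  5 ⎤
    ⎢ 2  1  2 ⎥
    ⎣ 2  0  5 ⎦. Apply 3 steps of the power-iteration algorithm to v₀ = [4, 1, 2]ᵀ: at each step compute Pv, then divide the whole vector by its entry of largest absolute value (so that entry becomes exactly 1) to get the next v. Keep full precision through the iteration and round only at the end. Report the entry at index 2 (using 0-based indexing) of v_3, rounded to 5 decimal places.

Pv0 = (38.000000, 13.000000, 18.000000); divide by 38.000000 → v1 = (1.000000, 0.342105, 0.473684)
Pv1 = (9.736842, 3.289474, 4.368421); divide by 9.736842 → v2 = (1.000000, 0.337838, 0.448649)
Pv2 = (9.594595, 3.235135, 4.243243); divide by 9.594595 → v3 = (1.000000, 0.337183, 0.442254)
Requested entry of v3: 1570/3550 = 0.44225

0.44225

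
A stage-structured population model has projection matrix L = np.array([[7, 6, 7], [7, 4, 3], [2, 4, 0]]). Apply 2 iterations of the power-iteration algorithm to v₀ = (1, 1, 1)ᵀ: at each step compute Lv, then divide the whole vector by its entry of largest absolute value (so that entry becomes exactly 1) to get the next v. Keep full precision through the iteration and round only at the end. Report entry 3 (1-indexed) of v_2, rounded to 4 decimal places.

0.3609

Lv0 = (20.00000, 14.00000, 6.00000); divide by 20.00000 → v1 = (1.00000, 0.70000, 0.30000)
Lv1 = (13.30000, 10.70000, 4.80000); divide by 13.30000 → v2 = (1.00000, 0.80451, 0.36090)
Requested entry of v2: 96/266 = 0.3609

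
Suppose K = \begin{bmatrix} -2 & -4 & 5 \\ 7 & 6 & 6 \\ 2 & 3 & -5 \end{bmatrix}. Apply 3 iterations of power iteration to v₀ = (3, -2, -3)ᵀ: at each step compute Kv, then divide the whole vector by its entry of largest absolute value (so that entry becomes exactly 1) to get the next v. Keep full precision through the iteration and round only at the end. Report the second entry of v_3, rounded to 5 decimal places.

Kv0 = (-13.000000, -9.000000, 15.000000); divide by 15.000000 → v1 = (-0.866667, -0.600000, 1.000000)
Kv1 = (9.133333, -3.666667, -8.533333); divide by 9.133333 → v2 = (1.000000, -0.401460, -0.934307)
Kv2 = (-5.065693, -1.014599, 5.467153); divide by 5.467153 → v3 = (-0.926569, -0.185581, 1.000000)
Requested entry of v3: -139/749 = -0.18558

-0.18558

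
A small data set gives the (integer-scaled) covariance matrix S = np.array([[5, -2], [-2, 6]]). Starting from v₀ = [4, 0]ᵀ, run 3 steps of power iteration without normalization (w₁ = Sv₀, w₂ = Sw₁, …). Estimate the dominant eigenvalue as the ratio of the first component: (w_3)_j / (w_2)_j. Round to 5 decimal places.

6.51724

w1 = Sv₀ = (5·4 + (-2)·0; (-2)·4 + 6·0) = (20, -8)
w2 = Sw1 = (5·20 + (-2)·(-8); (-2)·20 + 6·(-8)) = (116, -88)
w3 = Sw2 = (756, -760)
Ratio at component: 756 / 116 = 6.51724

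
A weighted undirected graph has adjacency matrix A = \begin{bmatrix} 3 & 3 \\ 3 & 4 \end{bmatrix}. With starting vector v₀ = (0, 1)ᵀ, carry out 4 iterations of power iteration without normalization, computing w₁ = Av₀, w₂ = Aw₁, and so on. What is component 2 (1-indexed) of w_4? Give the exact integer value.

w1 = Av₀ = (3·0 + 3·1; 3·0 + 4·1) = (3, 4)
w2 = Aw1 = (3·3 + 3·4; 3·3 + 4·4) = (21, 25)
w3 = Aw2 = (138, 163)
w4 = Aw3 = (903, 1066)
The requested component of w4 is 1066.

1066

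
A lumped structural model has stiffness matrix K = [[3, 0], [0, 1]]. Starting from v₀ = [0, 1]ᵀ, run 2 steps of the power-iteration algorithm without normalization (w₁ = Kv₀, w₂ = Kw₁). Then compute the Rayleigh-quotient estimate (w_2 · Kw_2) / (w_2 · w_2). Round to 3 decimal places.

λ ≈ 1.000

w1 = Kv₀ = (0, 1)
w2 = Kw1 = (0, 1)
Kw2 = (0, 1)
w2·Kw2 = 0·0 + 1·1 = 1; w2·w2 = 0·0 + 1·1 = 1
λ ≈ 1/1 = 1.000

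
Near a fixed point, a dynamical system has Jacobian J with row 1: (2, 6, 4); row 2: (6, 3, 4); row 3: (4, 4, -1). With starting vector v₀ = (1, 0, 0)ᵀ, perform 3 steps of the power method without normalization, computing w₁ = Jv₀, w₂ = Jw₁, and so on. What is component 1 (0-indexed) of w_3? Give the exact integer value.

w1 = Jv₀ = (2·1 + 6·0 + 4·0; 6·1 + 3·0 + 4·0; 4·1 + 4·0 + (-1)·0) = (2, 6, 4)
w2 = Jw1 = (2·2 + 6·6 + 4·4; 6·2 + 3·6 + 4·4; 4·2 + 4·6 + (-1)·4) = (56, 46, 28)
w3 = Jw2 = (500, 586, 380)
The requested component of w3 is 586.

586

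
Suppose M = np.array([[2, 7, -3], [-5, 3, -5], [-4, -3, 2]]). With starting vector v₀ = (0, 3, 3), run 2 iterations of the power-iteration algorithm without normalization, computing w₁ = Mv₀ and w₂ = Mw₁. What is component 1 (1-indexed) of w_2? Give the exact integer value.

-9

w1 = Mv₀ = (12, -6, -3)
w2 = Mw1 = (-9, -63, -36)
The requested component of w2 is -9.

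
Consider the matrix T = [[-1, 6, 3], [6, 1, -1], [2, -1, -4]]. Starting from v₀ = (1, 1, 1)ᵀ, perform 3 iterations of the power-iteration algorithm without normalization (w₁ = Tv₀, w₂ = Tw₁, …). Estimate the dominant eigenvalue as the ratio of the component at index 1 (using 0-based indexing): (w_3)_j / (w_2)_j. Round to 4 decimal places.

2.6140

w1 = Tv₀ = ((-1)·1 + 6·1 + 3·1; 6·1 + 1·1 + (-1)·1; 2·1 + (-1)·1 + (-4)·1) = (8, 6, -3)
w2 = Tw1 = ((-1)·8 + 6·6 + 3·(-3); 6·8 + 1·6 + (-1)·(-3); 2·8 + (-1)·6 + (-4)·(-3)) = (19, 57, 22)
w3 = Tw2 = (389, 149, -107)
Ratio at component: 149 / 57 = 2.6140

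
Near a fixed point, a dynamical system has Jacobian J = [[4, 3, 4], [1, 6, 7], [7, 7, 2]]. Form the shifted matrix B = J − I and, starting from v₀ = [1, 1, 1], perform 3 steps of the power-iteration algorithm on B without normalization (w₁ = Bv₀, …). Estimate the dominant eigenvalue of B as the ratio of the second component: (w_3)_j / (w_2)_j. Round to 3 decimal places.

B = J − I has rows (3, 3, 4); (1, 5, 7); (7, 7, 1)
w1 = Bv₀ = (10, 13, 15)
w2 = Bw1 = (129, 180, 176)
w3 = Bw2 = (1631, 2261, 2339)
Ratio: 2261/180 = 12.561

μ ≈ 12.561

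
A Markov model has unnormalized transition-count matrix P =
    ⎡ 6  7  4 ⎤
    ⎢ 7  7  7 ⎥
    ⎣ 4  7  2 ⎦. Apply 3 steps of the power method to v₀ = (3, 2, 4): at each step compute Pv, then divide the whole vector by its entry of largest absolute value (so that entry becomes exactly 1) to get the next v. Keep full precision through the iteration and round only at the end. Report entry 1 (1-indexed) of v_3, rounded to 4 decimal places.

0.8357

Pv0 = (48.00000, 63.00000, 34.00000); divide by 63.00000 → v1 = (0.76190, 1.00000, 0.53968)
Pv1 = (13.73016, 16.11111, 11.12698); divide by 16.11111 → v2 = (0.85222, 1.00000, 0.69064)
Pv2 = (14.87586, 17.80000, 11.79015); divide by 17.80000 → v3 = (0.83572, 1.00000, 0.66237)
Requested entry of v3: 15099/18067 = 0.8357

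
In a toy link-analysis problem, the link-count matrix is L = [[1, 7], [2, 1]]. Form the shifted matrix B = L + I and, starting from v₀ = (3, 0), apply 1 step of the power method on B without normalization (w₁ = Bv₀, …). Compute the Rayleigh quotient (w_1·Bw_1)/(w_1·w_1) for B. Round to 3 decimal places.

μ ≈ 6.500

B = L + I has rows (2, 7); (2, 2)
w1 = Bv₀ = (2·3 + 7·0; 2·3 + 2·0) = (6, 6)
Bw1 = (54, 24)
w1·Bw1 = 468; w1·w1 = 72; μ ≈ 468/72 = 6.500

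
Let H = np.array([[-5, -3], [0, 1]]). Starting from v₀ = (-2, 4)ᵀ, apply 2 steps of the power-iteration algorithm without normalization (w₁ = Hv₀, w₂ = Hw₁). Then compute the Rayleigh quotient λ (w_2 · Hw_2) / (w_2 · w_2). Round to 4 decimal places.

λ ≈ 1.0000

w1 = Hv₀ = (-2, 4)
w2 = Hw1 = (-2, 4)
Hw2 = (-2, 4)
w2·Hw2 = (-2)·(-2) + 4·4 = 20; w2·w2 = (-2)·(-2) + 4·4 = 20
λ ≈ 20/20 = 1.0000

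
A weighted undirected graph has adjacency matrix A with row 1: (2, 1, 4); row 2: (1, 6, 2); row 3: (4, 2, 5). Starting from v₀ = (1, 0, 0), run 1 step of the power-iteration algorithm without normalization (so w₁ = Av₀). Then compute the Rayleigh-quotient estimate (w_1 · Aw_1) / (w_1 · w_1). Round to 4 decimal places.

w1 = Av₀ = (2, 1, 4)
Aw1 = (21, 16, 30)
w1·Aw1 = 2·21 + 1·16 + 4·30 = 178; w1·w1 = 2·2 + 1·1 + 4·4 = 21
λ ≈ 178/21 = 8.4762

λ ≈ 8.4762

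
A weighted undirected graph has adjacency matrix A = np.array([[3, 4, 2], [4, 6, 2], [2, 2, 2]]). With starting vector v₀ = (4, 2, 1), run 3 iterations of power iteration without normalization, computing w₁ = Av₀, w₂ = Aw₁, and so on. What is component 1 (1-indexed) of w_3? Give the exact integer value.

w1 = Av₀ = (3·4 + 4·2 + 2·1; 4·4 + 6·2 + 2·1; 2·4 + 2·2 + 2·1) = (22, 30, 14)
w2 = Aw1 = (3·22 + 4·30 + 2·14; 4·22 + 6·30 + 2·14; 2·22 + 2·30 + 2·14) = (214, 296, 132)
w3 = Aw2 = (2090, 2896, 1284)
The requested component of w3 is 2090.

2090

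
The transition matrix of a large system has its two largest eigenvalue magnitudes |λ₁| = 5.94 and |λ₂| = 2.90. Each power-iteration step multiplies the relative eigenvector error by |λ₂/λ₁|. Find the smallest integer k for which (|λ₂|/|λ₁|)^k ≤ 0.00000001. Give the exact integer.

|λ₂/λ₁| = 2.90/5.94 = 0.48822
Need k ≥ ln(0.00000001) / ln(0.48822) = -18.4207 / -0.7170 ≈ 25.691
Smallest integer k satisfying the bound: 26

26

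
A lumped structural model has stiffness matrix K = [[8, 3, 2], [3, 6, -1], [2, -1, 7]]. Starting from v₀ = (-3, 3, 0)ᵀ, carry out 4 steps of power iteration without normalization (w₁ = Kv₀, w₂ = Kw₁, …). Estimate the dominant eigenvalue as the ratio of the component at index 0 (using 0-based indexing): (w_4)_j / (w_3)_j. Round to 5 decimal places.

λ ≈ 10.19364

w1 = Kv₀ = (-15, 9, -9)
w2 = Kw1 = (-111, 18, -102)
w3 = Kw2 = (-1038, -123, -954)
w4 = Kw3 = (-10581, -2898, -8631)
Ratio at component: -10581 / -1038 = 10.19364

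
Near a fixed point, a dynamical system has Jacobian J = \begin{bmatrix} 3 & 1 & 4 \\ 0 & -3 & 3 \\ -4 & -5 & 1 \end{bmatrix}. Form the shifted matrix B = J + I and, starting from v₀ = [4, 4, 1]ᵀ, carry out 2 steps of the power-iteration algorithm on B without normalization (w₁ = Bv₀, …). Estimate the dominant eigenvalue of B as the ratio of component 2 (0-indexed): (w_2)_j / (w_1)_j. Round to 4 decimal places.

B = J + I has rows (4, 1, 4); (0, -2, 3); (-4, -5, 2)
w1 = Bv₀ = (4·4 + 1·4 + 4·1; 0·4 + (-2)·4 + 3·1; (-4)·4 + (-5)·4 + 2·1) = (24, -5, -34)
w2 = Bw1 = (4·24 + 1·(-5) + 4·(-34); 0·24 + (-2)·(-5) + 3·(-34); (-4)·24 + (-5)·(-5) + 2·(-34)) = (-45, -92, -139)
Ratio: -139/-34 = 4.0882

4.0882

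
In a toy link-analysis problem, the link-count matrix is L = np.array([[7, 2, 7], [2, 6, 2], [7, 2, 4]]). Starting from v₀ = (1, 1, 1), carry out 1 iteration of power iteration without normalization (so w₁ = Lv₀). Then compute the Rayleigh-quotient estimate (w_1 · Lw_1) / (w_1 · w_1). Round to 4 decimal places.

w1 = Lv₀ = (7·1 + 2·1 + 7·1; 2·1 + 6·1 + 2·1; 7·1 + 2·1 + 4·1) = (16, 10, 13)
Lw1 = (223, 118, 184)
w1·Lw1 = 16·223 + 10·118 + 13·184 = 7140; w1·w1 = 16·16 + 10·10 + 13·13 = 525
λ ≈ 7140/525 = 13.6000

13.6000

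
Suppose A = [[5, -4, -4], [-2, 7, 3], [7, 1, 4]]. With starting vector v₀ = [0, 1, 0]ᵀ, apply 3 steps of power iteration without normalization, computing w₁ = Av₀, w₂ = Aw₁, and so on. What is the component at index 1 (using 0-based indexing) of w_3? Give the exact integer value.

473

w1 = Av₀ = (5·0 + (-4)·1 + (-4)·0; (-2)·0 + 7·1 + 3·0; 7·0 + 1·1 + 4·0) = (-4, 7, 1)
w2 = Aw1 = (5·(-4) + (-4)·7 + (-4)·1; (-2)·(-4) + 7·7 + 3·1; 7·(-4) + 1·7 + 4·1) = (-52, 60, -17)
w3 = Aw2 = (-432, 473, -372)
The requested component of w3 is 473.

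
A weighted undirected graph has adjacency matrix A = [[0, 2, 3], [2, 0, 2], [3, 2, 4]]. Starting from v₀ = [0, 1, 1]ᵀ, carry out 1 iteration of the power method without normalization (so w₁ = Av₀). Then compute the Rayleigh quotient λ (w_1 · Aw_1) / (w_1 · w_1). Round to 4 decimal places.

w1 = Av₀ = (5, 2, 6)
Aw1 = (22, 22, 43)
w1·Aw1 = 5·22 + 2·22 + 6·43 = 412; w1·w1 = 5·5 + 2·2 + 6·6 = 65
λ ≈ 412/65 = 6.3385

λ ≈ 6.3385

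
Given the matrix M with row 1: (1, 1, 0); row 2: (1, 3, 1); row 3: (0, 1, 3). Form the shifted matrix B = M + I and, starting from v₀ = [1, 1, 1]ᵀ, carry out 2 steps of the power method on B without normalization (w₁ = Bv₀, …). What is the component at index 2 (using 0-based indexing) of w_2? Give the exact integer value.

B = M + I has rows (2, 1, 0); (1, 4, 1); (0, 1, 4)
w1 = Bv₀ = (2·1 + 1·1 + 0·1; 1·1 + 4·1 + 1·1; 0·1 + 1·1 + 4·1) = (3, 6, 5)
w2 = Bw1 = (2·3 + 1·6 + 0·5; 1·3 + 4·6 + 1·5; 0·3 + 1·6 + 4·5) = (12, 32, 26)
Requested component of w2: 26

26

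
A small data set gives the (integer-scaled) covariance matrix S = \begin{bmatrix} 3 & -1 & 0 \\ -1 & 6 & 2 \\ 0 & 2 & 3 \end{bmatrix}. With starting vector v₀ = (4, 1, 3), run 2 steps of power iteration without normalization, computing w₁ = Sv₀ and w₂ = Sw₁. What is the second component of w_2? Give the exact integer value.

59

w1 = Sv₀ = (11, 8, 11)
w2 = Sw1 = (25, 59, 49)
The requested component of w2 is 59.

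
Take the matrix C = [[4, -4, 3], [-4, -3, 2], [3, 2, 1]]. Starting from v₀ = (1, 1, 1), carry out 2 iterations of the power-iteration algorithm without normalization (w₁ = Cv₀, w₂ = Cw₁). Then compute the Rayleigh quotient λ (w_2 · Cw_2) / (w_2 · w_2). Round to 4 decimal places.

w1 = Cv₀ = (4·1 + (-4)·1 + 3·1; (-4)·1 + (-3)·1 + 2·1; 3·1 + 2·1 + 1·1) = (3, -5, 6)
w2 = Cw1 = (4·3 + (-4)·(-5) + 3·6; (-4)·3 + (-3)·(-5) + 2·6; 3·3 + 2·(-5) + 1·6) = (50, 15, 5)
Cw2 = (155, -235, 185)
w2·Cw2 = 50·155 + 15·(-235) + 5·185 = 5150; w2·w2 = 50·50 + 15·15 + 5·5 = 2750
λ ≈ 5150/2750 = 1.8727

λ ≈ 1.8727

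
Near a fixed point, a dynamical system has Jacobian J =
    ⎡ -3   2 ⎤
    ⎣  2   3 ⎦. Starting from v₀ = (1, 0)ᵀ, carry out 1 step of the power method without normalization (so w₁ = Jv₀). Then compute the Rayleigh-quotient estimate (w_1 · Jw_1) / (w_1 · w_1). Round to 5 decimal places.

λ ≈ -3.00000

w1 = Jv₀ = (-3, 2)
Jw1 = (13, 0)
w1·Jw1 = (-3)·13 + 2·0 = -39; w1·w1 = (-3)·(-3) + 2·2 = 13
λ ≈ -39/13 = -3.00000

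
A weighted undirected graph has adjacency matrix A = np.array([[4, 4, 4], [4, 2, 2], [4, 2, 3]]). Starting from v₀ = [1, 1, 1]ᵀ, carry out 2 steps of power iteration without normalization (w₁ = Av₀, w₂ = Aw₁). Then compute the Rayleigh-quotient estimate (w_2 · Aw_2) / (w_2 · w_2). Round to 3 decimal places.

w1 = Av₀ = (4·1 + 4·1 + 4·1; 4·1 + 2·1 + 2·1; 4·1 + 2·1 + 3·1) = (12, 8, 9)
w2 = Aw1 = (4·12 + 4·8 + 4·9; 4·12 + 2·8 + 2·9; 4·12 + 2·8 + 3·9) = (116, 82, 91)
Aw2 = (1156, 810, 901)
w2·Aw2 = 116·1156 + 82·810 + 91·901 = 282507; w2·w2 = 116·116 + 82·82 + 91·91 = 28461
λ ≈ 282507/28461 = 9.926

λ ≈ 9.926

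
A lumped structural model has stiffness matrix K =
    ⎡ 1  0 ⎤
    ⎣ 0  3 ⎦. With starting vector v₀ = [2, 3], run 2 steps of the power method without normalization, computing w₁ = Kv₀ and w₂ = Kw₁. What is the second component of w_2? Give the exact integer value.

w1 = Kv₀ = (1·2 + 0·3; 0·2 + 3·3) = (2, 9)
w2 = Kw1 = (1·2 + 0·9; 0·2 + 3·9) = (2, 27)
The requested component of w2 is 27.

27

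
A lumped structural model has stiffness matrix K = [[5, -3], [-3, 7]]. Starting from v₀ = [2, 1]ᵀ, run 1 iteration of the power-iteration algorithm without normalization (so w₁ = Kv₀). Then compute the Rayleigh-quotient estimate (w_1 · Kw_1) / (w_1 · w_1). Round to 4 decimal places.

4.2000

w1 = Kv₀ = (7, 1)
Kw1 = (32, -14)
w1·Kw1 = 7·32 + 1·(-14) = 210; w1·w1 = 7·7 + 1·1 = 50
λ ≈ 210/50 = 4.2000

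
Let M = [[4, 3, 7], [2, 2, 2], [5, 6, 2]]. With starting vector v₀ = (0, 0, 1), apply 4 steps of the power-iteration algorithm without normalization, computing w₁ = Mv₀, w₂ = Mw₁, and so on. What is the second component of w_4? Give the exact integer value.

w1 = Mv₀ = (7, 2, 2)
w2 = Mw1 = (48, 22, 51)
w3 = Mw2 = (615, 242, 474)
w4 = Mw3 = (6504, 2662, 5475)
The requested component of w4 is 2662.

2662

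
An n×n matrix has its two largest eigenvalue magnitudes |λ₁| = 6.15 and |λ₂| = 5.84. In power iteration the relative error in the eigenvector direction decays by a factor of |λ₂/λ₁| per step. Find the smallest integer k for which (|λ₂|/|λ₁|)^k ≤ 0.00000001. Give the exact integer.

357

|λ₂/λ₁| = 5.84/6.15 = 0.94959
Need k ≥ ln(0.00000001) / ln(0.94959) = -18.4207 / -0.0517 ≈ 356.153
Smallest integer k satisfying the bound: 357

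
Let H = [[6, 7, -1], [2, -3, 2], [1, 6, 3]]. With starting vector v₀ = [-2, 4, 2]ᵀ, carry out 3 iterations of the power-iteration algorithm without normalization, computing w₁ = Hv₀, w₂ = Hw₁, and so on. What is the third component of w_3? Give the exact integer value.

770

w1 = Hv₀ = (6·(-2) + 7·4 + (-1)·2; 2·(-2) + (-3)·4 + 2·2; 1·(-2) + 6·4 + 3·2) = (14, -12, 28)
w2 = Hw1 = (6·14 + 7·(-12) + (-1)·28; 2·14 + (-3)·(-12) + 2·28; 1·14 + 6·(-12) + 3·28) = (-28, 120, 26)
w3 = Hw2 = (646, -364, 770)
The requested component of w3 is 770.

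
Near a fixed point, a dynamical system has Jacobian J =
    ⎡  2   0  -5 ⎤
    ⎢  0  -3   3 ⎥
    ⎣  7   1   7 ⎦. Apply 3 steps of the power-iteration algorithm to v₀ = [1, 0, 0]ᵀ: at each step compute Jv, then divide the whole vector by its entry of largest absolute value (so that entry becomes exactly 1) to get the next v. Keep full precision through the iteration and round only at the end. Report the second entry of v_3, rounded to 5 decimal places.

Jv0 = (2.000000, 0.000000, 7.000000); divide by 7.000000 → v1 = (0.285714, 0.000000, 1.000000)
Jv1 = (-4.428571, 3.000000, 9.000000); divide by 9.000000 → v2 = (-0.492063, 0.333333, 1.000000)
Jv2 = (-5.984127, 2.000000, 3.888889); divide by -5.984127 → v3 = (1.000000, -0.334218, -0.649867)
Requested entry of v3: 126/-377 = -0.33422

-0.33422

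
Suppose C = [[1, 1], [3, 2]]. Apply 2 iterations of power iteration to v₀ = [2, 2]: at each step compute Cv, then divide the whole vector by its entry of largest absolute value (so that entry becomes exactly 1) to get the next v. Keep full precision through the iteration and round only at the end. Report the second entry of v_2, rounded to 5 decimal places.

Cv0 = (4.000000, 10.000000); divide by 10.000000 → v1 = (0.400000, 1.000000)
Cv1 = (1.400000, 3.200000); divide by 3.200000 → v2 = (0.437500, 1.000000)
Requested entry of v2: 32/32 = 1.00000

1.00000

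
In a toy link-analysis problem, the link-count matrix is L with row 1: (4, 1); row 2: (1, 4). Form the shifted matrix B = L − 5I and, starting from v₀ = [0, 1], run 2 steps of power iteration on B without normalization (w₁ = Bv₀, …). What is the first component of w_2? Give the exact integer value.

-2

B = L − 5I has rows (-1, 1); (1, -1)
w1 = Bv₀ = (1, -1)
w2 = Bw1 = (-2, 2)
Requested component of w2: -2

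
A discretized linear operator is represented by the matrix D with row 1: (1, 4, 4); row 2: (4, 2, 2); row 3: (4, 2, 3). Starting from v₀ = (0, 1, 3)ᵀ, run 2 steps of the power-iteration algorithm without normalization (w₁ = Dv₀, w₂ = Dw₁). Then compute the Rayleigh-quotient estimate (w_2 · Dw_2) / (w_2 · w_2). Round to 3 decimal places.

λ ≈ 8.595

w1 = Dv₀ = (16, 8, 11)
w2 = Dw1 = (92, 102, 113)
Dw2 = (952, 798, 911)
w2·Dw2 = 92·952 + 102·798 + 113·911 = 271923; w2·w2 = 92·92 + 102·102 + 113·113 = 31637
λ ≈ 271923/31637 = 8.595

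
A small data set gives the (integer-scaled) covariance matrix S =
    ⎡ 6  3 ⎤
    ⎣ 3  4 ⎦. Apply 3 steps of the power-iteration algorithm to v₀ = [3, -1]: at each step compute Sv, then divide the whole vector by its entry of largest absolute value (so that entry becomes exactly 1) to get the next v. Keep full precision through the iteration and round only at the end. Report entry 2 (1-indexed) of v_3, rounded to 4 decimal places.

0.6970

Sv0 = (15.00000, 5.00000); divide by 15.00000 → v1 = (1.00000, 0.33333)
Sv1 = (7.00000, 4.33333); divide by 7.00000 → v2 = (1.00000, 0.61905)
Sv2 = (7.85714, 5.47619); divide by 7.85714 → v3 = (1.00000, 0.69697)
Requested entry of v3: 575/825 = 0.6970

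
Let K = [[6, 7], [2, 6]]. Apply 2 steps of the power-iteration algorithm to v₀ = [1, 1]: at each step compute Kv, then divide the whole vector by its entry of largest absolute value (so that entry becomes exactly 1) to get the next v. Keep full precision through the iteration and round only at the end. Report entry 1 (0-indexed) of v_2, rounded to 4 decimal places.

Kv0 = (13.00000, 8.00000); divide by 13.00000 → v1 = (1.00000, 0.61538)
Kv1 = (10.30769, 5.69231); divide by 10.30769 → v2 = (1.00000, 0.55224)
Requested entry of v2: 74/134 = 0.5522

0.5522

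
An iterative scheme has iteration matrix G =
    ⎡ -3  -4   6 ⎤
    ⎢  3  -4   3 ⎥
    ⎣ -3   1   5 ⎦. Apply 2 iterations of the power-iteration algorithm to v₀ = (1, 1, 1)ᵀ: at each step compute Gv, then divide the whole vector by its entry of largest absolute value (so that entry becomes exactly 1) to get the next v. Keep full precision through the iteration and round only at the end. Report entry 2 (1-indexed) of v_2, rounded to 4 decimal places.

-0.1000

Gv0 = (-1.00000, 2.00000, 3.00000); divide by 3.00000 → v1 = (-0.33333, 0.66667, 1.00000)
Gv1 = (4.33333, -0.66667, 6.66667); divide by 6.66667 → v2 = (0.65000, -0.10000, 1.00000)
Requested entry of v2: -2/20 = -0.1000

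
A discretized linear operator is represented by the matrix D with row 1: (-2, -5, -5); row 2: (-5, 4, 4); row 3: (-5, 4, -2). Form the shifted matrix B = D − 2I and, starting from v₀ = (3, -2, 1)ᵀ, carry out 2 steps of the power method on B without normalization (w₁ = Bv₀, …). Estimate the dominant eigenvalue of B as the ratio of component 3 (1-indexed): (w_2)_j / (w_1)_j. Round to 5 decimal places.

B = D − 2I has rows (-4, -5, -5); (-5, 2, 4); (-5, 4, -4)
w1 = Bv₀ = (-7, -15, -27)
w2 = Bw1 = (238, -103, 83)
Ratio: 83/-27 = -3.07407

-3.07407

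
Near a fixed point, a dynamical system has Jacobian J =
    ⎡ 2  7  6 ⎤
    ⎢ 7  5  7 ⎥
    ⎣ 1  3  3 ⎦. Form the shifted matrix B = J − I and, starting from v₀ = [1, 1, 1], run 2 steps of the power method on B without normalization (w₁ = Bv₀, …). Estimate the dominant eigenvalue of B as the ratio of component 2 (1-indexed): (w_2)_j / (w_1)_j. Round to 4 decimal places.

B = J − I has rows (1, 7, 6); (7, 4, 7); (1, 3, 2)
w1 = Bv₀ = (14, 18, 6)
w2 = Bw1 = (176, 212, 80)
Ratio: 212/18 = 11.7778

11.7778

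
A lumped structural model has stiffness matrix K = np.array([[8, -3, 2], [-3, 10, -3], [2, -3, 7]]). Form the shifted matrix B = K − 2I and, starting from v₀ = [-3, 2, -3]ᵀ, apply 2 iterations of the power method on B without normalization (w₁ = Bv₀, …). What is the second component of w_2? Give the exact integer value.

443

B = K − 2I has rows (6, -3, 2); (-3, 8, -3); (2, -3, 5)
w1 = Bv₀ = (-30, 34, -27)
w2 = Bw1 = (-336, 443, -297)
Requested component of w2: 443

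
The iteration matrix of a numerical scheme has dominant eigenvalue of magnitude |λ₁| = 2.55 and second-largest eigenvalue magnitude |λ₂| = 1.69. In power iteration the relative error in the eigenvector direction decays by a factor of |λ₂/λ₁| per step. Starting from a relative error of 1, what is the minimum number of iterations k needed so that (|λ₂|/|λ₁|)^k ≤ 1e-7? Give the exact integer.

|λ₂/λ₁| = 1.69/2.55 = 0.66275
Need k ≥ ln(1e-7) / ln(0.66275) = -16.1181 / -0.4114 ≈ 39.182
Smallest integer k satisfying the bound: 40

40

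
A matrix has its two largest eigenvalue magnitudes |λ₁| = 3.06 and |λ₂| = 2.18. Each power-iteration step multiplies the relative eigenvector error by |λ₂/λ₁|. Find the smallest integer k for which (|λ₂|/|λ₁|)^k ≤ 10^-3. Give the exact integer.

|λ₂/λ₁| = 2.18/3.06 = 0.71242
Need k ≥ ln(10^-3) / ln(0.71242) = -6.9078 / -0.3391 ≈ 20.371
Smallest integer k satisfying the bound: 21

21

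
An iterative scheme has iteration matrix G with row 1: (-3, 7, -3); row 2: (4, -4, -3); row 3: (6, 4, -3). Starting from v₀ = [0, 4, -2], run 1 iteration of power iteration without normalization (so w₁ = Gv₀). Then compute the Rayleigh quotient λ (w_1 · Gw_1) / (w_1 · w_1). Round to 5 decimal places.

λ ≈ -4.04368

w1 = Gv₀ = ((-3)·0 + 7·4 + (-3)·(-2); 4·0 + (-4)·4 + (-3)·(-2); 6·0 + 4·4 + (-3)·(-2)) = (34, -10, 22)
Gw1 = (-238, 110, 98)
w1·Gw1 = 34·(-238) + (-10)·110 + 22·98 = -7036; w1·w1 = 34·34 + (-10)·(-10) + 22·22 = 1740
λ ≈ -7036/1740 = -4.04368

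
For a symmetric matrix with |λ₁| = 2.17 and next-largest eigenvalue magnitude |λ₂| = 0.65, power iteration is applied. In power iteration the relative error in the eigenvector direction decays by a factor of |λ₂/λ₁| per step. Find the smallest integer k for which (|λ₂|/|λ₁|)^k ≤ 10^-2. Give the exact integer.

4

|λ₂/λ₁| = 0.65/2.17 = 0.29954
Need k ≥ ln(10^-2) / ln(0.29954) = -4.6052 / -1.2055 ≈ 3.820
Smallest integer k satisfying the bound: 4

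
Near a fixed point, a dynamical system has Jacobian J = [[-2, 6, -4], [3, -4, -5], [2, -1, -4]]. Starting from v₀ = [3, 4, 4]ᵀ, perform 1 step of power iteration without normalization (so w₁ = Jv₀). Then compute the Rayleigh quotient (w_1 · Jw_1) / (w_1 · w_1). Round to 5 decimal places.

w1 = Jv₀ = (2, -27, -14)
Jw1 = (-110, 184, 87)
w1·Jw1 = 2·(-110) + (-27)·184 + (-14)·87 = -6406; w1·w1 = 2·2 + (-27)·(-27) + (-14)·(-14) = 929
λ ≈ -6406/929 = -6.89559

-6.89559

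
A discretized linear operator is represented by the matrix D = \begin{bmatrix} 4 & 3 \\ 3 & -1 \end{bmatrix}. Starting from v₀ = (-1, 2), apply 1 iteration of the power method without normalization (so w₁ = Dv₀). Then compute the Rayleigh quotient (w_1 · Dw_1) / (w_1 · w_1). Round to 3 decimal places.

λ ≈ -2.379

w1 = Dv₀ = (4·(-1) + 3·2; 3·(-1) + (-1)·2) = (2, -5)
Dw1 = (-7, 11)
w1·Dw1 = 2·(-7) + (-5)·11 = -69; w1·w1 = 2·2 + (-5)·(-5) = 29
λ ≈ -69/29 = -2.379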